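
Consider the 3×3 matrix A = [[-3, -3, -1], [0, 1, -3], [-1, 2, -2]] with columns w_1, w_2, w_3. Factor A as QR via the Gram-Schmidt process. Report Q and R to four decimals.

e_1 = w_1/‖w_1‖ = (-3, 0, -1)/3.1623 = (-0.9487, 0.0000, -0.3162).
r_{12} = e_1·w_2 = 2.2136.
u_2 = w_2 − 2.2136·e_1 = (-0.9000, 1.0000, 2.7000).
‖u_2‖ = 3.0166, so e_2 = (-0.2983, 0.3315, 0.8950).
r_{13} = e_1·w_3 = 1.5811; r_{23} = e_2·w_3 = -2.4862.
u_3 = w_3 − 1.5811·e_1 + 2.4862·e_2 = (-0.2418, -2.1758, 0.7253).
‖u_3‖ = 2.3062, so e_3 = (-0.1048, -0.9435, 0.3145).

Q = [[-0.9487, -0.2983, -0.1048], [0.0000, 0.3315, -0.9435], [-0.3162, 0.8950, 0.3145]], R = [[3.1623, 2.2136, 1.5811], [0.0000, 3.0166, -2.4862], [0.0000, 0.0000, 2.3062]]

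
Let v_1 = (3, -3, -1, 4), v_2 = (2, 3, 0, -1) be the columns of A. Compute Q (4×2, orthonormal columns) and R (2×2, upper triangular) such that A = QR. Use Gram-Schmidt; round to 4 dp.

v_1 = (3, -3, -1, 4); ‖v_1‖ = 5.9161, so e_1 = (0.5071, -0.5071, -0.1690, 0.6761).
e_1·v_2 = 0.5071·2 + (-0.5071)·3 + (-0.1690)·0 + 0.6761·(-1) = -1.1832.
u_2 = v_2 + 1.1832·e_1 = (2.6000, 2.4000, -0.2000, -0.2000).
‖u_2‖ = 3.5496, so e_2 = (0.7325, 0.6761, -0.0563, -0.0563).

Q = [[0.5071, 0.7325], [-0.5071, 0.6761], [-0.1690, -0.0563], [0.6761, -0.0563]], R = [[5.9161, -1.1832], [0.0000, 3.5496]]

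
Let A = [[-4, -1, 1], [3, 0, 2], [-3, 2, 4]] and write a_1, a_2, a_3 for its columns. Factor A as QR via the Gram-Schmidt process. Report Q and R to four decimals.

e_1 = a_1/‖a_1‖ = (-4, 3, -3)/5.8310 = (-0.6860, 0.5145, -0.5145).
r_{12} = e_1·a_2 = -0.3430.
u_2 = a_2 + 0.3430·e_1 = (-1.2353, 0.1765, 1.8235).
‖u_2‖ = 2.2096, so e_2 = (-0.5591, 0.0799, 0.8253).
r_{13} = e_1·a_3 = -1.7150; r_{23} = e_2·a_3 = 2.9018.
u_3 = a_3 + 1.7150·e_1 − 2.9018·e_2 = (1.4458, 2.6506, 0.7229).
‖u_3‖ = 3.1046, so e_3 = (0.4657, 0.8538, 0.2328).

Q = [[-0.6860, -0.5591, 0.4657], [0.5145, 0.0799, 0.8538], [-0.5145, 0.8253, 0.2328]], R = [[5.8310, -0.3430, -1.7150], [0.0000, 2.2096, 2.9018], [0.0000, 0.0000, 3.1046]]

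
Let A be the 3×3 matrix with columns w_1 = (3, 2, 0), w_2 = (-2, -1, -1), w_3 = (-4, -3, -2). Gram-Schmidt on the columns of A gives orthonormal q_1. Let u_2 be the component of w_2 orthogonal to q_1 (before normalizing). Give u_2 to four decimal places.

w_1 = (3, 2, 0); ‖w_1‖ = 3.6056, so q_1 = (0.8321, 0.5547, 0.0000).
q_1·w_2 = 0.8321·(-2) + 0.5547·(-1) + 0.0000·(-1) = -2.2188.
u_2 = w_2 + 2.2188·q_1 = (-0.1538, 0.2308, -1.0000).

u_2 = (-0.1538, 0.2308, -1.0000)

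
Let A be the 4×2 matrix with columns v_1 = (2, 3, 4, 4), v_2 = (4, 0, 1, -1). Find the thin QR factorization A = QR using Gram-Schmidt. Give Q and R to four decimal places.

Q = [[0.2981, 0.8951], [0.4472, -0.1310], [0.5963, 0.0710], [0.5963, -0.4203]], R = [[6.7082, 1.1926], [0.0000, 4.0716]]

v_1 = (2, 3, 4, 4); ‖v_1‖ = 6.7082, so q_1 = (0.2981, 0.4472, 0.5963, 0.5963).
q_1·v_2 = 0.2981·4 + 0.4472·0 + 0.5963·1 + 0.5963·(-1) = 1.1926.
u_2 = v_2 − 1.1926·q_1 = (3.6444, -0.5333, 0.2889, -1.7111).
‖u_2‖ = 4.0716, so q_2 = (0.8951, -0.1310, 0.0710, -0.4203).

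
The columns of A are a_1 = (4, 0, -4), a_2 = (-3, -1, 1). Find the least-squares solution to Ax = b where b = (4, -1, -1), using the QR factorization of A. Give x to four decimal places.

x = (0.2917, -0.6667)

a_1 = (4, 0, -4); ‖a_1‖ = 5.6569, so q_1 = (0.7071, 0.0000, -0.7071).
q_1·a_2 = 0.7071·(-3) + 0.0000·(-1) + (-0.7071)·1 = -2.8284.
u_2 = a_2 + 2.8284·q_1 = (-1.0000, -1.0000, -1.0000).
‖u_2‖ = 1.7321, so q_2 = (-0.5774, -0.5774, -0.5774).
Qᵀb = (3.5355, -1.1547).
Back-substitute: x_2 = -1.1547/1.7321 = -0.6667.
x_1 = (3.5355 + 2.8284·(-0.6667))/5.6569 = 0.2917.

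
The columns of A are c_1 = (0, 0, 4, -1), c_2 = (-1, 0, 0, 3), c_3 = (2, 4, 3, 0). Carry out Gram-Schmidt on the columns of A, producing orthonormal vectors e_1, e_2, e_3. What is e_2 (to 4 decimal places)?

e_2 = (-0.3249, 0.0000, 0.2294, 0.9175)

c_1 = (0, 0, 4, -1); ‖c_1‖ = 4.1231, so e_1 = (0.0000, 0.0000, 0.9701, -0.2425).
e_1·c_2 = 0.0000·(-1) + 0.0000·0 + 0.9701·0 + (-0.2425)·3 = -0.7276.
u_2 = c_2 + 0.7276·e_1 = (-1.0000, 0.0000, 0.7059, 2.8235).
‖u_2‖ = 3.0774, so e_2 = (-0.3249, 0.0000, 0.2294, 0.9175).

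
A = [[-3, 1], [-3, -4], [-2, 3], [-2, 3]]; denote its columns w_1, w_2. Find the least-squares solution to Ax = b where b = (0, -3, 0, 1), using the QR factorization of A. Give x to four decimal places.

x = (0.3219, 0.4562)

w_1 = (-3, -3, -2, -2); ‖w_1‖ = 5.0990, so e_1 = (-0.5883, -0.5883, -0.3922, -0.3922).
e_1·w_2 = (-0.5883)·1 + (-0.5883)·(-4) + (-0.3922)·3 + (-0.3922)·3 = -0.5883.
u_2 = w_2 + 0.5883·e_1 = (0.6538, -4.3462, 2.7692, 2.7692).
‖u_2‖ = 5.8868, so e_2 = (0.1111, -0.7383, 0.4704, 0.4704).
Qᵀb = (1.3728, 2.6853).
Back-substitute: x_2 = 2.6853/5.8868 = 0.4562.
x_1 = (1.3728 + 0.5883·0.4562)/5.0990 = 0.3219.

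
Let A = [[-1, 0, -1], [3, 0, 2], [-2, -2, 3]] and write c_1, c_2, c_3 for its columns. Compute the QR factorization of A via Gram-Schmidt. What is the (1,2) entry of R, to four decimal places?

c_1 = (-1, 3, -2); ‖c_1‖ = 3.7417, so q_1 = (-0.2673, 0.8018, -0.5345).
r_{12} = q_1·c_2 = 1.0690.

r_{12} = 1.0690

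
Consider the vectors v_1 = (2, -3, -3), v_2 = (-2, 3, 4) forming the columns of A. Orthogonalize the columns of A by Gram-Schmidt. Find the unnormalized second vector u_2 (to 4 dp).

u_2 = (0.2727, -0.4091, 0.5909)

v_1 = (2, -3, -3); ‖v_1‖ = 4.6904, so e_1 = (0.4264, -0.6396, -0.6396).
e_1·v_2 = 0.4264·(-2) + (-0.6396)·3 + (-0.6396)·4 = -5.3300.
u_2 = v_2 + 5.3300·e_1 = (0.2727, -0.4091, 0.5909).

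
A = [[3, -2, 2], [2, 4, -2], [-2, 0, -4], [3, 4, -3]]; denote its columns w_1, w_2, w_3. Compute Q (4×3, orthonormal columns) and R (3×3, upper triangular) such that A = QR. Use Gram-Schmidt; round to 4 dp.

w_1 = (3, 2, -2, 3); ‖w_1‖ = 5.0990, so e_1 = (0.5883, 0.3922, -0.3922, 0.5883).
e_1·w_2 = 0.5883·(-2) + 0.3922·4 + (-0.3922)·0 + 0.5883·4 = 2.7456.
u_2 = w_2 − 2.7456·e_1 = (-3.6154, 2.9231, 1.0769, 2.3846).
‖u_2‖ = 5.3349, so e_2 = (-0.6777, 0.5479, 0.2019, 0.4470).
e_1·w_3 = 0.5883·2 + 0.3922·(-2) + (-0.3922)·(-4) + 0.5883·(-3) = 0.1961; e_2·w_3 = (-0.6777)·2 + 0.5479·(-2) + 0.2019·(-4) + 0.4470·(-3) = -4.5996.
u_3 = w_3 − 0.1961·e_1 + 4.5996·e_2 = (-1.2324, 0.4432, -2.9946, -1.0595).
‖u_3‖ = 3.4359, so e_3 = (-0.3587, 0.1290, -0.8716, -0.3083).

Q = [[0.5883, -0.6777, -0.3587], [0.3922, 0.5479, 0.1290], [-0.3922, 0.2019, -0.8716], [0.5883, 0.4470, -0.3083]], R = [[5.0990, 2.7456, 0.1961], [0.0000, 5.3349, -4.5996], [0.0000, 0.0000, 3.4359]]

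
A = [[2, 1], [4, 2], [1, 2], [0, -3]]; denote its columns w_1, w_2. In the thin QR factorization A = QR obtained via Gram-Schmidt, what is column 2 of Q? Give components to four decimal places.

w_1 = (2, 4, 1, 0); ‖w_1‖ = 4.5826, so e_1 = (0.4364, 0.8729, 0.2182, 0.0000).
e_1·w_2 = 0.4364·1 + 0.8729·2 + 0.2182·2 + 0.0000·(-3) = 2.6186.
u_2 = w_2 − 2.6186·e_1 = (-0.1429, -0.2857, 1.4286, -3.0000).
‖u_2‖ = 3.3381, so e_2 = (-0.0428, -0.0856, 0.4280, -0.8987).

e_2 = (-0.0428, -0.0856, 0.4280, -0.8987)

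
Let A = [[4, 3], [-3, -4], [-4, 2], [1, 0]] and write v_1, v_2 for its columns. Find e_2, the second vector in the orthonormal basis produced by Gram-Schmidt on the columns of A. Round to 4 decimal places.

e_2 = (0.3084, -0.5970, 0.7363, -0.0796)

e_1 = v_1/‖v_1‖ = (4, -3, -4, 1)/6.4807 = (0.6172, -0.4629, -0.6172, 0.1543).
r_{12} = e_1·v_2 = 2.4689.
u_2 = v_2 − 2.4689·e_1 = (1.4762, -2.8571, 3.5238, -0.3810).
‖u_2‖ = 4.7859, so e_2 = (0.3084, -0.5970, 0.7363, -0.0796).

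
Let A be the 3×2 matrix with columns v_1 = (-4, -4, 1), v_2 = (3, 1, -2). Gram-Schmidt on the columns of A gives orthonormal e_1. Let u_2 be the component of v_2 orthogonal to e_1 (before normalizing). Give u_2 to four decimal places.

v_1 = (-4, -4, 1); ‖v_1‖ = 5.7446, so e_1 = (-0.6963, -0.6963, 0.1741).
e_1·v_2 = (-0.6963)·3 + (-0.6963)·1 + 0.1741·(-2) = -3.1334.
u_2 = v_2 + 3.1334·e_1 = (0.8182, -1.1818, -1.4545).

u_2 = (0.8182, -1.1818, -1.4545)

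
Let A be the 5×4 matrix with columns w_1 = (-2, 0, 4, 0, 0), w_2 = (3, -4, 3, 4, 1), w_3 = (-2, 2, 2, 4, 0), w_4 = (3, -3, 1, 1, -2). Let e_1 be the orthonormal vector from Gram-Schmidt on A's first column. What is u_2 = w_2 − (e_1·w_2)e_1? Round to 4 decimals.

u_2 = (3.6000, -4.0000, 1.8000, 4.0000, 1.0000)

e_1 = w_1/‖w_1‖ = (-2, 0, 4, 0, 0)/4.4721 = (-0.4472, 0.0000, 0.8944, 0.0000, 0.0000).
r_{12} = e_1·w_2 = 1.3416.
u_2 = w_2 − 1.3416·e_1 = (3.6000, -4.0000, 1.8000, 4.0000, 1.0000).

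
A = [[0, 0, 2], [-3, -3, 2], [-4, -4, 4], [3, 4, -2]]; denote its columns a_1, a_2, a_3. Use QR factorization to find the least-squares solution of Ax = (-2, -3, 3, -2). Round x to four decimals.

q_1 = a_1/‖a_1‖ = (0, -3, -4, 3)/5.8310 = (0.0000, -0.5145, -0.6860, 0.5145).
r_{12} = q_1·a_2 = 6.3454.
u_2 = a_2 − 6.3454·q_1 = (0.0000, 0.2647, 0.3529, 0.7353).
‖u_2‖ = 0.8575, so q_2 = (0.0000, 0.3087, 0.4116, 0.8575).
r_{13} = q_1·a_3 = -4.8020; r_{23} = q_2·a_3 = 0.5488.
u_3 = a_3 + 4.8020·q_1 − 0.5488·q_2 = (2.0000, -0.6400, 0.4800, 0.0000).
‖u_3‖ = 2.1541, so q_3 = (0.9285, -0.2971, 0.2228, 0.0000).
Qᵀb = (-1.5435, -1.4063, -0.2971).
Back-substitute: x_3 = -0.2971/2.1541 = -0.1379.
x_2 = (-1.4063 − 0.5488·(-0.1379))/0.8575 = -1.5517.
x_1 = (-1.5435 − 6.3454·(-1.5517) + 4.8020·(-0.1379))/5.8310 = 1.3103.

x = (1.3103, -1.5517, -0.1379)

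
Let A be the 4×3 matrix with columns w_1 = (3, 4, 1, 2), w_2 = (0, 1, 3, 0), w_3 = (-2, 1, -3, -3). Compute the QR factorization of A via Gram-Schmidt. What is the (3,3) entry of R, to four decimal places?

q_1 = w_1/‖w_1‖ = (3, 4, 1, 2)/5.4772 = (0.5477, 0.7303, 0.1826, 0.3651).
r_{12} = q_1·w_2 = 1.2780.
u_2 = w_2 − 1.2780·q_1 = (-0.7000, 0.0667, 2.7667, -0.4667).
‖u_2‖ = 2.8925, so q_2 = (-0.2420, 0.0230, 0.9565, -0.1613).
r_{13} = q_1·w_3 = -2.0083; r_{23} = q_2·w_3 = -1.8784.
u_3 = w_3 + 2.0083·q_1 + 1.8784·q_2 = (-1.3546, 2.5100, -0.8367, -2.5697).
r_{33} = ‖u_3‖ = 3.9292.

r_{33} = 3.9292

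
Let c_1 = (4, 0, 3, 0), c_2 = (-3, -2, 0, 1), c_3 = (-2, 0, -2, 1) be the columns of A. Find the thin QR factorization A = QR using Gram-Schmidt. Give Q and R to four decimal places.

e_1 = c_1/‖c_1‖ = (4, 0, 3, 0)/5.0000 = (0.8000, 0.0000, 0.6000, 0.0000).
r_{12} = e_1·c_2 = -2.4000.
u_2 = c_2 + 2.4000·e_1 = (-1.0800, -2.0000, 1.4400, 1.0000).
‖u_2‖ = 2.8705, so e_2 = (-0.3762, -0.6967, 0.5016, 0.3484).
r_{13} = e_1·c_3 = -2.8000; r_{23} = e_2·c_3 = 0.0975.
u_3 = c_3 + 2.8000·e_1 − 0.0975·e_2 = (0.2767, 0.0680, -0.3689, 0.9660).
‖u_3‖ = 1.0726, so e_3 = (0.2580, 0.0634, -0.3440, 0.9006).

Q = [[0.8000, -0.3762, 0.2580], [0.0000, -0.6967, 0.0634], [0.6000, 0.5016, -0.3440], [0.0000, 0.3484, 0.9006]], R = [[5.0000, -2.4000, -2.8000], [0.0000, 2.8705, 0.0975], [0.0000, 0.0000, 1.0726]]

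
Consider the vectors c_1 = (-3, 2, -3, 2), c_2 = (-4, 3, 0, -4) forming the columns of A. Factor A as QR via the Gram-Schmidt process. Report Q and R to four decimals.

Q = [[-0.5883, -0.4669], [0.3922, 0.3660], [-0.5883, 0.1893], [0.3922, -0.7824]], R = [[5.0990, 1.9612], [0.0000, 6.0954]]

c_1 = (-3, 2, -3, 2); ‖c_1‖ = 5.0990, so q_1 = (-0.5883, 0.3922, -0.5883, 0.3922).
q_1·c_2 = (-0.5883)·(-4) + 0.3922·3 + (-0.5883)·0 + 0.3922·(-4) = 1.9612.
u_2 = c_2 − 1.9612·q_1 = (-2.8462, 2.2308, 1.1538, -4.7692).
‖u_2‖ = 6.0954, so q_2 = (-0.4669, 0.3660, 0.1893, -0.7824).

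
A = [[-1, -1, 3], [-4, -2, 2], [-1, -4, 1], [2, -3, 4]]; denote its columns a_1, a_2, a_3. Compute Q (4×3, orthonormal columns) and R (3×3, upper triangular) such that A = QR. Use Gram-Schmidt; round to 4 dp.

a_1 = (-1, -4, -1, 2); ‖a_1‖ = 4.6904, so q_1 = (-0.2132, -0.8528, -0.2132, 0.4264).
q_1·a_2 = (-0.2132)·(-1) + (-0.8528)·(-2) + (-0.2132)·(-4) + 0.4264·(-3) = 1.4924.
u_2 = a_2 − 1.4924·q_1 = (-0.6818, -0.7273, -3.6818, -3.6364).
‖u_2‖ = 5.2700, so q_2 = (-0.1294, -0.1380, -0.6986, -0.6900).
q_1·a_3 = (-0.2132)·3 + (-0.8528)·2 + (-0.2132)·1 + 0.4264·4 = -0.8528; q_2·a_3 = (-0.1294)·3 + (-0.1380)·2 + (-0.6986)·1 + (-0.6900)·4 = -4.1228.
u_3 = a_3 + 0.8528·q_1 + 4.1228·q_2 = (2.2848, 0.7038, -2.0622, 1.5188).
‖u_3‖ = 3.5036, so q_3 = (0.6521, 0.2009, -0.5886, 0.4335).

Q = [[-0.2132, -0.1294, 0.6521], [-0.8528, -0.1380, 0.2009], [-0.2132, -0.6986, -0.5886], [0.4264, -0.6900, 0.4335]], R = [[4.6904, 1.4924, -0.8528], [0.0000, 5.2700, -4.1228], [0.0000, 0.0000, 3.5036]]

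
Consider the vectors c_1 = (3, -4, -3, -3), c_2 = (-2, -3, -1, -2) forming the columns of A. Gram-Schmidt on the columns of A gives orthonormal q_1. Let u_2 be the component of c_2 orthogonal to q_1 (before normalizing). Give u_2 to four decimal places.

u_2 = (-3.0465, -1.6047, 0.0465, -0.9535)

c_1 = (3, -4, -3, -3); ‖c_1‖ = 6.5574, so q_1 = (0.4575, -0.6100, -0.4575, -0.4575).
q_1·c_2 = 0.4575·(-2) + (-0.6100)·(-3) + (-0.4575)·(-1) + (-0.4575)·(-2) = 2.2875.
u_2 = c_2 − 2.2875·q_1 = (-3.0465, -1.6047, 0.0465, -0.9535).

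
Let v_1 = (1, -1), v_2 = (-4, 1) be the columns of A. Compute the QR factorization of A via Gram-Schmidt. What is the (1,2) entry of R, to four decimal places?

r_{12} = -3.5355

q_1 = v_1/‖v_1‖ = (1, -1)/1.4142 = (0.7071, -0.7071).
r_{12} = q_1·v_2 = -3.5355.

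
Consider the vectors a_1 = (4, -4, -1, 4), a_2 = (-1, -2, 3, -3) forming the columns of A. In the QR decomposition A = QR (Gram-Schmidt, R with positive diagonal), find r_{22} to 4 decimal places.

a_1 = (4, -4, -1, 4); ‖a_1‖ = 7.0000, so e_1 = (0.5714, -0.5714, -0.1429, 0.5714).
e_1·a_2 = 0.5714·(-1) + (-0.5714)·(-2) + (-0.1429)·3 + 0.5714·(-3) = -1.5714.
u_2 = a_2 + 1.5714·e_1 = (-0.1020, -2.8980, 2.7755, -2.1020).
r_{22} = ‖u_2‖ = 4.5311.

r_{22} = 4.5311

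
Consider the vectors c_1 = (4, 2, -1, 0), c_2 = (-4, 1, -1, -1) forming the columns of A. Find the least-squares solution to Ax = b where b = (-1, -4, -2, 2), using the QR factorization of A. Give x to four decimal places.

x = (-0.8261, -0.5652)

c_1 = (4, 2, -1, 0); ‖c_1‖ = 4.5826, so e_1 = (0.8729, 0.4364, -0.2182, 0.0000).
e_1·c_2 = 0.8729·(-4) + 0.4364·1 + (-0.2182)·(-1) + 0.0000·(-1) = -2.8368.
u_2 = c_2 + 2.8368·e_1 = (-1.5238, 2.2381, -1.6190, -1.0000).
‖u_2‖ = 3.3094, so e_2 = (-0.4604, 0.6763, -0.4892, -0.3022).
Qᵀb = (-2.1822, -1.8706).
Back-substitute: x_2 = -1.8706/3.3094 = -0.5652.
x_1 = (-2.1822 + 2.8368·(-0.5652))/4.5826 = -0.8261.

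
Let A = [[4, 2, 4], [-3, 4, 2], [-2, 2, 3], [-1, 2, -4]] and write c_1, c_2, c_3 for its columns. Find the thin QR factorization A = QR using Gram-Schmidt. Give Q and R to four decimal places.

c_1 = (4, -3, -2, -1); ‖c_1‖ = 5.4772, so e_1 = (0.7303, -0.5477, -0.3651, -0.1826).
e_1·c_2 = 0.7303·2 + (-0.5477)·4 + (-0.3651)·2 + (-0.1826)·2 = -1.8257.
u_2 = c_2 + 1.8257·e_1 = (3.3333, 3.0000, 1.3333, 1.6667).
‖u_2‖ = 4.9666, so e_2 = (0.6712, 0.6040, 0.2685, 0.3356).
e_1·c_3 = 0.7303·4 + (-0.5477)·2 + (-0.3651)·3 + (-0.1826)·(-4) = 1.4606; e_2·c_3 = 0.6712·4 + 0.6040·2 + 0.2685·3 + 0.3356·(-4) = 3.3558.
u_3 = c_3 − 1.4606·e_1 − 3.3558·e_2 = (0.6811, 0.7730, 2.6324, -4.8595).
‖u_3‖ = 5.6219, so e_3 = (0.1211, 0.1375, 0.4682, -0.8644).

Q = [[0.7303, 0.6712, 0.1211], [-0.5477, 0.6040, 0.1375], [-0.3651, 0.2685, 0.4682], [-0.1826, 0.3356, -0.8644]], R = [[5.4772, -1.8257, 1.4606], [0.0000, 4.9666, 3.3558], [0.0000, 0.0000, 5.6219]]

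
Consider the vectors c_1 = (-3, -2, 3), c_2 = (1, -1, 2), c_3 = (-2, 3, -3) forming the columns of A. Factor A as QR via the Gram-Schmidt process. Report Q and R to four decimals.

Q = [[-0.6396, 0.7626, -0.0967], [-0.4264, -0.2473, 0.8701], [0.6396, 0.5977, 0.4834]], R = [[4.6904, 1.0660, -1.9188], [0.0000, 2.2054, -4.0603], [0.0000, 0.0000, 1.3534]]

q_1 = c_1/‖c_1‖ = (-3, -2, 3)/4.6904 = (-0.6396, -0.4264, 0.6396).
r_{12} = q_1·c_2 = 1.0660.
u_2 = c_2 − 1.0660·q_1 = (1.6818, -0.5455, 1.3182).
‖u_2‖ = 2.2054, so q_2 = (0.7626, -0.2473, 0.5977).
r_{13} = q_1·c_3 = -1.9188; r_{23} = q_2·c_3 = -4.0603.
u_3 = c_3 + 1.9188·q_1 + 4.0603·q_2 = (-0.1308, 1.1776, 0.6542).
‖u_3‖ = 1.3534, so q_3 = (-0.0967, 0.8701, 0.4834).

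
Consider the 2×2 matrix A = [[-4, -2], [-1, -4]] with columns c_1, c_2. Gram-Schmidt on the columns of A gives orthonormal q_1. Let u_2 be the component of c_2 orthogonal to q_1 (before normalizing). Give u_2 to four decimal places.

u_2 = (0.8235, -3.2941)

c_1 = (-4, -1); ‖c_1‖ = 4.1231, so q_1 = (-0.9701, -0.2425).
q_1·c_2 = (-0.9701)·(-2) + (-0.2425)·(-4) = 2.9104.
u_2 = c_2 − 2.9104·q_1 = (0.8235, -3.2941).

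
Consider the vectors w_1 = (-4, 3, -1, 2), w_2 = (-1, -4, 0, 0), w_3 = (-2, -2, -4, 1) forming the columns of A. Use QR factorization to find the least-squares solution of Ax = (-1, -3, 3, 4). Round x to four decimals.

e_1 = w_1/‖w_1‖ = (-4, 3, -1, 2)/5.4772 = (-0.7303, 0.5477, -0.1826, 0.3651).
r_{12} = e_1·w_2 = -1.4606.
u_2 = w_2 + 1.4606·e_1 = (-2.0667, -3.2000, -0.2667, 0.5333).
‖u_2‖ = 3.8557, so e_2 = (-0.5360, -0.8299, -0.0692, 0.1383).
r_{13} = e_1·w_3 = 1.4606; r_{23} = e_2·w_3 = 3.1468.
u_3 = w_3 − 1.4606·e_1 − 3.1468·e_2 = (0.7534, -0.1883, -3.5157, 0.0314).
‖u_3‖ = 3.6006, so e_3 = (0.2092, -0.0523, -0.9764, 0.0087).
Qᵀb = (0.0000, 3.3716, -2.9467).
Back-substitute: x_3 = -2.9467/3.6006 = -0.8184.
x_2 = (3.3716 − 3.1468·(-0.8184))/3.8557 = 1.5424.
x_1 = (0.0000 + 1.4606·1.5424 − 1.4606·(-0.8184))/5.4772 = 0.6295.

x = (0.6295, 1.5424, -0.8184)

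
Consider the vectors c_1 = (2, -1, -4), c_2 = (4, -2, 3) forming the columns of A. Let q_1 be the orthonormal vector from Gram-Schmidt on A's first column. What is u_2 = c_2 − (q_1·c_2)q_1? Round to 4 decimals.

q_1 = c_1/‖c_1‖ = (2, -1, -4)/4.5826 = (0.4364, -0.2182, -0.8729).
r_{12} = q_1·c_2 = -0.4364.
u_2 = c_2 + 0.4364·q_1 = (4.1905, -2.0952, 2.6190).

u_2 = (4.1905, -2.0952, 2.6190)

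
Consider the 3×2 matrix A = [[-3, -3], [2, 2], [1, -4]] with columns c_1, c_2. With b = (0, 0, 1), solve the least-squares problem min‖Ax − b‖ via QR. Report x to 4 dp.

c_1 = (-3, 2, 1); ‖c_1‖ = 3.7417, so e_1 = (-0.8018, 0.5345, 0.2673).
e_1·c_2 = (-0.8018)·(-3) + 0.5345·2 + 0.2673·(-4) = 2.4054.
u_2 = c_2 − 2.4054·e_1 = (-1.0714, 0.7143, -4.6429).
‖u_2‖ = 4.8181, so e_2 = (-0.2224, 0.1482, -0.9636).
Qᵀb = (0.2673, -0.9636).
Back-substitute: x_2 = -0.9636/4.8181 = -0.2000.
x_1 = (0.2673 − 2.4054·(-0.2000))/3.7417 = 0.2000.

x = (0.2000, -0.2000)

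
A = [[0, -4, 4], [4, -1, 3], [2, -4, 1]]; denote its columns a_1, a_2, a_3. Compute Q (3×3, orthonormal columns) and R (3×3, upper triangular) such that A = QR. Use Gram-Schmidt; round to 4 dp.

Q = [[0.0000, -0.7875, 0.6163], [0.8944, 0.2756, 0.3522], [0.4472, -0.5512, -0.7044]], R = [[4.4721, -2.6833, 3.1305], [0.0000, 5.0794, -2.8744], [0.0000, 0.0000, 2.8174]]

e_1 = a_1/‖a_1‖ = (0, 4, 2)/4.4721 = (0.0000, 0.8944, 0.4472).
r_{12} = e_1·a_2 = -2.6833.
u_2 = a_2 + 2.6833·e_1 = (-4.0000, 1.4000, -2.8000).
‖u_2‖ = 5.0794, so e_2 = (-0.7875, 0.2756, -0.5512).
r_{13} = e_1·a_3 = 3.1305; r_{23} = e_2·a_3 = -2.8744.
u_3 = a_3 − 3.1305·e_1 + 2.8744·e_2 = (1.7364, 0.9922, -1.9845).
‖u_3‖ = 2.8174, so e_3 = (0.6163, 0.3522, -0.7044).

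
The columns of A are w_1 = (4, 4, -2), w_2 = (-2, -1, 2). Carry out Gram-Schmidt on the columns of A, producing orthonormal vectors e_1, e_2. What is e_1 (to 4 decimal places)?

e_1 = (0.6667, 0.6667, -0.3333)

e_1 = w_1/‖w_1‖ = (4, 4, -2)/6.0000 = (0.6667, 0.6667, -0.3333).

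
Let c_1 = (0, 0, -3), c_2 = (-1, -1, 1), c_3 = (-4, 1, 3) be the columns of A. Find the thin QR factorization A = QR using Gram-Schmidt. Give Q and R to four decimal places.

Q = [[0.0000, -0.7071, -0.7071], [0.0000, -0.7071, 0.7071], [-1.0000, 0.0000, 0.0000]], R = [[3.0000, -1.0000, -3.0000], [0.0000, 1.4142, 2.1213], [0.0000, 0.0000, 3.5355]]

c_1 = (0, 0, -3); ‖c_1‖ = 3.0000, so e_1 = (0.0000, 0.0000, -1.0000).
e_1·c_2 = 0.0000·(-1) + 0.0000·(-1) + (-1.0000)·1 = -1.0000.
u_2 = c_2 + 1.0000·e_1 = (-1.0000, -1.0000, 0.0000).
‖u_2‖ = 1.4142, so e_2 = (-0.7071, -0.7071, 0.0000).
e_1·c_3 = 0.0000·(-4) + 0.0000·1 + (-1.0000)·3 = -3.0000; e_2·c_3 = (-0.7071)·(-4) + (-0.7071)·1 + 0.0000·3 = 2.1213.
u_3 = c_3 + 3.0000·e_1 − 2.1213·e_2 = (-2.5000, 2.5000, 0.0000).
‖u_3‖ = 3.5355, so e_3 = (-0.7071, 0.7071, 0.0000).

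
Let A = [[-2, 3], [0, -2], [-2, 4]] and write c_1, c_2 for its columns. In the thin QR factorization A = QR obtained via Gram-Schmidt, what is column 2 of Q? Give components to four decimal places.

e_1 = c_1/‖c_1‖ = (-2, 0, -2)/2.8284 = (-0.7071, 0.0000, -0.7071).
r_{12} = e_1·c_2 = -4.9497.
u_2 = c_2 + 4.9497·e_1 = (-0.5000, -2.0000, 0.5000).
‖u_2‖ = 2.1213, so e_2 = (-0.2357, -0.9428, 0.2357).

e_2 = (-0.2357, -0.9428, 0.2357)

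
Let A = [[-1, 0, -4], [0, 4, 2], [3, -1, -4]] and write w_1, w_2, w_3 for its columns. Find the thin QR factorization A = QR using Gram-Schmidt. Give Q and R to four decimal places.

Q = [[-0.3162, -0.0748, -0.9457], [0.0000, 0.9969, -0.0788], [0.9487, -0.0249, -0.3152]], R = [[3.1623, -0.9487, -2.5298], [0.0000, 4.0125, 2.3925], [0.0000, 0.0000, 4.8863]]

e_1 = w_1/‖w_1‖ = (-1, 0, 3)/3.1623 = (-0.3162, 0.0000, 0.9487).
r_{12} = e_1·w_2 = -0.9487.
u_2 = w_2 + 0.9487·e_1 = (-0.3000, 4.0000, -0.1000).
‖u_2‖ = 4.0125, so e_2 = (-0.0748, 0.9969, -0.0249).
r_{13} = e_1·w_3 = -2.5298; r_{23} = e_2·w_3 = 2.3925.
u_3 = w_3 + 2.5298·e_1 − 2.3925·e_2 = (-4.6211, -0.3851, -1.5404).
‖u_3‖ = 4.8863, so e_3 = (-0.9457, -0.0788, -0.3152).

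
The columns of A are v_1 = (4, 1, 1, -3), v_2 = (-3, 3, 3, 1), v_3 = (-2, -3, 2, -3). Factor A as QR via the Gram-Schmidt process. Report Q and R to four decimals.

q_1 = v_1/‖v_1‖ = (4, 1, 1, -3)/5.1962 = (0.7698, 0.1925, 0.1925, -0.5774).
r_{12} = q_1·v_2 = -1.7321.
u_2 = v_2 + 1.7321·q_1 = (-1.6667, 3.3333, 3.3333, 0.0000).
‖u_2‖ = 5.0000, so q_2 = (-0.3333, 0.6667, 0.6667, 0.0000).
r_{13} = q_1·v_3 = 0.0000; r_{23} = q_2·v_3 = 0.0000.
u_3 = v_3 + 0.0000·q_1 + 0.0000·q_2 = (-2.0000, -3.0000, 2.0000, -3.0000).
‖u_3‖ = 5.0990, so q_3 = (-0.3922, -0.5883, 0.3922, -0.5883).

Q = [[0.7698, -0.3333, -0.3922], [0.1925, 0.6667, -0.5883], [0.1925, 0.6667, 0.3922], [-0.5774, 0.0000, -0.5883]], R = [[5.1962, -1.7321, 0.0000], [0.0000, 5.0000, 0.0000], [0.0000, 0.0000, 5.0990]]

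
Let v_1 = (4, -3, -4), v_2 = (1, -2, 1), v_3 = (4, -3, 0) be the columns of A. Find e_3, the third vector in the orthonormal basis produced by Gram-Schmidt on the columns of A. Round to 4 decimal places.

v_1 = (4, -3, -4); ‖v_1‖ = 6.4031, so e_1 = (0.6247, -0.4685, -0.6247).
e_1·v_2 = 0.6247·1 + (-0.4685)·(-2) + (-0.6247)·1 = 0.9370.
u_2 = v_2 − 0.9370·e_1 = (0.4146, -1.5610, 1.5854).
‖u_2‖ = 2.2632, so e_2 = (0.1832, -0.6897, 0.7005).
e_1·v_3 = 0.6247·4 + (-0.4685)·(-3) + (-0.6247)·0 = 3.9043; e_2·v_3 = 0.1832·4 + (-0.6897)·(-3) + 0.7005·0 = 2.8020.
u_3 = v_3 − 3.9043·e_1 − 2.8020·e_2 = (1.0476, 0.7619, 0.4762).
‖u_3‖ = 1.3801, so e_3 = (0.7591, 0.5521, 0.3450).

e_3 = (0.7591, 0.5521, 0.3450)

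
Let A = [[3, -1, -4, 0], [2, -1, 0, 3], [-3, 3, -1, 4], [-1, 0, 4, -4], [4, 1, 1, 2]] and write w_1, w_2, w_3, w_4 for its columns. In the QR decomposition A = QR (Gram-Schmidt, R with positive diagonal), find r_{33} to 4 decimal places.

w_1 = (3, 2, -3, -1, 4); ‖w_1‖ = 6.2450, so e_1 = (0.4804, 0.3203, -0.4804, -0.1601, 0.6405).
e_1·w_2 = 0.4804·(-1) + 0.3203·(-1) + (-0.4804)·3 + (-0.1601)·0 + 0.6405·1 = -1.6013.
u_2 = w_2 + 1.6013·e_1 = (-0.2308, -0.4872, 2.2308, -0.2564, 2.0256).
‖u_2‖ = 3.0718, so e_2 = (-0.0751, -0.1586, 0.7262, -0.0835, 0.6594).
e_1·w_3 = 0.4804·(-4) + 0.3203·0 + (-0.4804)·(-1) + (-0.1601)·4 + 0.6405·1 = -1.4412; e_2·w_3 = (-0.0751)·(-4) + (-0.1586)·0 + 0.7262·(-1) + (-0.0835)·4 + 0.6594·1 = -0.1002.
u_3 = w_3 + 1.4412·e_1 + 0.1002·e_2 = (-3.3152, 0.4457, -1.6196, 3.7609, 1.9891).
r_{33} = ‖u_3‖ = 5.6492.

r_{33} = 5.6492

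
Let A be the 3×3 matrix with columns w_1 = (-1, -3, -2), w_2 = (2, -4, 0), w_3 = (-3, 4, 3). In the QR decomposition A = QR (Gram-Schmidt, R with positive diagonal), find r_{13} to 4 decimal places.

q_1 = w_1/‖w_1‖ = (-1, -3, -2)/3.7417 = (-0.2673, -0.8018, -0.5345).
r_{13} = q_1·w_3 = -4.0089.

r_{13} = -4.0089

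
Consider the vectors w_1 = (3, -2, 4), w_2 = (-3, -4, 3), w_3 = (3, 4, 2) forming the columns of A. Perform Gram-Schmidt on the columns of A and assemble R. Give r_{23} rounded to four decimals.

w_1 = (3, -2, 4); ‖w_1‖ = 5.3852, so e_1 = (0.5571, -0.3714, 0.7428).
e_1·w_2 = 0.5571·(-3) + (-0.3714)·(-4) + 0.7428·3 = 2.0426.
u_2 = w_2 − 2.0426·e_1 = (-4.1379, -3.2414, 1.4828).
‖u_2‖ = 5.4615, so e_2 = (-0.7577, -0.5935, 0.2715).
r_{23} = e_2·w_3 = -4.1040.

r_{23} = -4.1040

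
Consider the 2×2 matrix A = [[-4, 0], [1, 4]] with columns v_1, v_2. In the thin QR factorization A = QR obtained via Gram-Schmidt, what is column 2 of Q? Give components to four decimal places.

v_1 = (-4, 1); ‖v_1‖ = 4.1231, so q_1 = (-0.9701, 0.2425).
q_1·v_2 = (-0.9701)·0 + 0.2425·4 = 0.9701.
u_2 = v_2 − 0.9701·q_1 = (0.9412, 3.7647).
‖u_2‖ = 3.8806, so q_2 = (0.2425, 0.9701).

q_2 = (0.2425, 0.9701)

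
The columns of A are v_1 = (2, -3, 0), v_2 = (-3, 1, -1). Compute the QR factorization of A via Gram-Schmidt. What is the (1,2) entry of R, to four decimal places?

q_1 = v_1/‖v_1‖ = (2, -3, 0)/3.6056 = (0.5547, -0.8321, 0.0000).
r_{12} = q_1·v_2 = -2.4962.

r_{12} = -2.4962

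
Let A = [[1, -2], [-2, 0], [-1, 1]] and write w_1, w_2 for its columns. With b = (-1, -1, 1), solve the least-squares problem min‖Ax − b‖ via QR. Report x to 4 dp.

w_1 = (1, -2, -1); ‖w_1‖ = 2.4495, so e_1 = (0.4082, -0.8165, -0.4082).
e_1·w_2 = 0.4082·(-2) + (-0.8165)·0 + (-0.4082)·1 = -1.2247.
u_2 = w_2 + 1.2247·e_1 = (-1.5000, -1.0000, 0.5000).
‖u_2‖ = 1.8708, so e_2 = (-0.8018, -0.5345, 0.2673).
Qᵀb = (0.0000, 1.6036).
Back-substitute: x_2 = 1.6036/1.8708 = 0.8571.
x_1 = (0.0000 + 1.2247·0.8571)/2.4495 = 0.4286.

x = (0.4286, 0.8571)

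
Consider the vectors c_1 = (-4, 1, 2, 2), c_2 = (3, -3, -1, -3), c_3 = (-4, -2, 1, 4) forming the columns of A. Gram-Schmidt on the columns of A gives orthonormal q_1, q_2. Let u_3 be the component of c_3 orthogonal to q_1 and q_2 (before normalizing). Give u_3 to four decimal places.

u_3 = (0.1462, -2.0234, -1.2982, 2.6023)

c_1 = (-4, 1, 2, 2); ‖c_1‖ = 5.0000, so q_1 = (-0.8000, 0.2000, 0.4000, 0.4000).
q_1·c_2 = (-0.8000)·3 + 0.2000·(-3) + 0.4000·(-1) + 0.4000·(-3) = -4.6000.
u_2 = c_2 + 4.6000·q_1 = (-0.6800, -2.0800, 0.8400, -1.1600).
‖u_2‖ = 2.6153, so q_2 = (-0.2600, -0.7953, 0.3212, -0.4435).
q_1·c_3 = (-0.8000)·(-4) + 0.2000·(-2) + 0.4000·1 + 0.4000·4 = 4.8000; q_2·c_3 = (-0.2600)·(-4) + (-0.7953)·(-2) + 0.3212·1 + (-0.4435)·4 = 1.1777.
u_3 = c_3 − 4.8000·q_1 − 1.1777·q_2 = (0.1462, -2.0234, -1.2982, 2.6023).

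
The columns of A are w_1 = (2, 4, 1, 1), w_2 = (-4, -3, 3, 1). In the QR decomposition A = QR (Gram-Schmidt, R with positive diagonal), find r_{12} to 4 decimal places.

e_1 = w_1/‖w_1‖ = (2, 4, 1, 1)/4.6904 = (0.4264, 0.8528, 0.2132, 0.2132).
r_{12} = e_1·w_2 = -3.4112.

r_{12} = -3.4112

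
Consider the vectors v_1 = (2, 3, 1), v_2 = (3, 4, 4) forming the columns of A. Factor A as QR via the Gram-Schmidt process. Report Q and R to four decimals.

Q = [[0.5345, -0.0563], [0.8018, -0.2817], [0.2673, 0.9578]], R = [[3.7417, 5.8797], [0.0000, 2.5355]]

v_1 = (2, 3, 1); ‖v_1‖ = 3.7417, so e_1 = (0.5345, 0.8018, 0.2673).
e_1·v_2 = 0.5345·3 + 0.8018·4 + 0.2673·4 = 5.8797.
u_2 = v_2 − 5.8797·e_1 = (-0.1429, -0.7143, 2.4286).
‖u_2‖ = 2.5355, so e_2 = (-0.0563, -0.2817, 0.9578).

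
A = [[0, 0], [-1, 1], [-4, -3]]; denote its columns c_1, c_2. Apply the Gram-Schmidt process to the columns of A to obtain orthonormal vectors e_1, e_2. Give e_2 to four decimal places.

e_2 = (0.0000, 0.9701, -0.2425)

e_1 = c_1/‖c_1‖ = (0, -1, -4)/4.1231 = (0.0000, -0.2425, -0.9701).
r_{12} = e_1·c_2 = 2.6679.
u_2 = c_2 − 2.6679·e_1 = (0.0000, 1.6471, -0.4118).
‖u_2‖ = 1.6977, so e_2 = (0.0000, 0.9701, -0.2425).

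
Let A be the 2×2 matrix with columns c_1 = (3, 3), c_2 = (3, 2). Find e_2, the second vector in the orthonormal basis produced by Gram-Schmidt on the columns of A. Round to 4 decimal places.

e_1 = c_1/‖c_1‖ = (3, 3)/4.2426 = (0.7071, 0.7071).
r_{12} = e_1·c_2 = 3.5355.
u_2 = c_2 − 3.5355·e_1 = (0.5000, -0.5000).
‖u_2‖ = 0.7071, so e_2 = (0.7071, -0.7071).

e_2 = (0.7071, -0.7071)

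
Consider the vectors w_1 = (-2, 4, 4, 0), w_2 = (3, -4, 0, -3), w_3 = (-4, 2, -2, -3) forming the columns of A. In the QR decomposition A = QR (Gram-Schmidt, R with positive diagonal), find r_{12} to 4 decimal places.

e_1 = w_1/‖w_1‖ = (-2, 4, 4, 0)/6.0000 = (-0.3333, 0.6667, 0.6667, 0.0000).
r_{12} = e_1·w_2 = -3.6667.

r_{12} = -3.6667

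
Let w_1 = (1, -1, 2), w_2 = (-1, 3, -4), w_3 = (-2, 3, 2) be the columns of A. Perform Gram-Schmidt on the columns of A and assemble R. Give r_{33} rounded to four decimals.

r_{33} = 4.0415

w_1 = (1, -1, 2); ‖w_1‖ = 2.4495, so q_1 = (0.4082, -0.4082, 0.8165).
q_1·w_2 = 0.4082·(-1) + (-0.4082)·3 + 0.8165·(-4) = -4.8990.
u_2 = w_2 + 4.8990·q_1 = (1.0000, 1.0000, 0.0000).
‖u_2‖ = 1.4142, so q_2 = (0.7071, 0.7071, 0.0000).
q_1·w_3 = 0.4082·(-2) + (-0.4082)·3 + 0.8165·2 = -0.4082; q_2·w_3 = 0.7071·(-2) + 0.7071·3 + 0.0000·2 = 0.7071.
u_3 = w_3 + 0.4082·q_1 − 0.7071·q_2 = (-2.3333, 2.3333, 2.3333).
r_{33} = ‖u_3‖ = 4.0415.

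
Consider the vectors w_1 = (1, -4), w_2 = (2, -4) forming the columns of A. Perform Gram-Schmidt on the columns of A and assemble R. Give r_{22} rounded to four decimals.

r_{22} = 0.9701

w_1 = (1, -4); ‖w_1‖ = 4.1231, so q_1 = (0.2425, -0.9701).
q_1·w_2 = 0.2425·2 + (-0.9701)·(-4) = 4.3656.
u_2 = w_2 − 4.3656·q_1 = (0.9412, 0.2353).
r_{22} = ‖u_2‖ = 0.9701.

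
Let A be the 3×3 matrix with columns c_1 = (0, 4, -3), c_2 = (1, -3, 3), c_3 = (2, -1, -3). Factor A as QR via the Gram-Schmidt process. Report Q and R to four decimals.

e_1 = c_1/‖c_1‖ = (0, 4, -3)/5.0000 = (0.0000, 0.8000, -0.6000).
r_{12} = e_1·c_2 = -4.2000.
u_2 = c_2 + 4.2000·e_1 = (1.0000, 0.3600, 0.4800).
‖u_2‖ = 1.1662, so e_2 = (0.8575, 0.3087, 0.4116).
r_{13} = e_1·c_3 = 1.0000; r_{23} = e_2·c_3 = 0.1715.
u_3 = c_3 − 1.0000·e_1 − 0.1715·e_2 = (1.8529, -1.8529, -2.4706).
‖u_3‖ = 3.6015, so e_3 = (0.5145, -0.5145, -0.6860).

Q = [[0.0000, 0.8575, 0.5145], [0.8000, 0.3087, -0.5145], [-0.6000, 0.4116, -0.6860]], R = [[5.0000, -4.2000, 1.0000], [0.0000, 1.1662, 0.1715], [0.0000, 0.0000, 3.6015]]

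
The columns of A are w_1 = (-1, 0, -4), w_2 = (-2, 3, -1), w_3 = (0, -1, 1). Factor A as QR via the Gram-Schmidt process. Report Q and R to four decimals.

Q = [[-0.2425, -0.4778, -0.8443], [0.0000, 0.8703, -0.4925], [-0.9701, 0.1195, 0.2111]], R = [[4.1231, 1.4552, -0.9701], [0.0000, 3.4471, -0.7508], [0.0000, 0.0000, 0.7036]]

w_1 = (-1, 0, -4); ‖w_1‖ = 4.1231, so e_1 = (-0.2425, 0.0000, -0.9701).
e_1·w_2 = (-0.2425)·(-2) + 0.0000·3 + (-0.9701)·(-1) = 1.4552.
u_2 = w_2 − 1.4552·e_1 = (-1.6471, 3.0000, 0.4118).
‖u_2‖ = 3.4471, so e_2 = (-0.4778, 0.8703, 0.1195).
e_1·w_3 = (-0.2425)·0 + 0.0000·(-1) + (-0.9701)·1 = -0.9701; e_2·w_3 = (-0.4778)·0 + 0.8703·(-1) + 0.1195·1 = -0.7508.
u_3 = w_3 + 0.9701·e_1 + 0.7508·e_2 = (-0.5941, -0.3465, 0.1485).
‖u_3‖ = 0.7036, so e_3 = (-0.8443, -0.4925, 0.2111).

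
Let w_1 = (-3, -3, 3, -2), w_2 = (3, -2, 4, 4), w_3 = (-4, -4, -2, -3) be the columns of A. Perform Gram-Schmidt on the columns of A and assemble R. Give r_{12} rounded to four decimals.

w_1 = (-3, -3, 3, -2); ‖w_1‖ = 5.5678, so q_1 = (-0.5388, -0.5388, 0.5388, -0.3592).
r_{12} = q_1·w_2 = 0.1796.

r_{12} = 0.1796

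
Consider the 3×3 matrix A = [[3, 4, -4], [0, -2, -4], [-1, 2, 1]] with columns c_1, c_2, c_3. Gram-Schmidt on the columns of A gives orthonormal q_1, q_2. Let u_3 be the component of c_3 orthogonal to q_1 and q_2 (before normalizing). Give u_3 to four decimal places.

c_1 = (3, 0, -1); ‖c_1‖ = 3.1623, so q_1 = (0.9487, 0.0000, -0.3162).
q_1·c_2 = 0.9487·4 + 0.0000·(-2) + (-0.3162)·2 = 3.1623.
u_2 = c_2 − 3.1623·q_1 = (1.0000, -2.0000, 3.0000).
‖u_2‖ = 3.7417, so q_2 = (0.2673, -0.5345, 0.8018).
q_1·c_3 = 0.9487·(-4) + 0.0000·(-4) + (-0.3162)·1 = -4.1110; q_2·c_3 = 0.2673·(-4) + (-0.5345)·(-4) + 0.8018·1 = 1.8708.
u_3 = c_3 + 4.1110·q_1 − 1.8708·q_2 = (-0.6000, -3.0000, -1.8000).

u_3 = (-0.6000, -3.0000, -1.8000)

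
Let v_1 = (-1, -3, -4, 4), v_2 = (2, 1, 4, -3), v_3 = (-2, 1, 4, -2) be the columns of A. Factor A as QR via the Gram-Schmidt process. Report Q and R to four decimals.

v_1 = (-1, -3, -4, 4); ‖v_1‖ = 6.4807, so q_1 = (-0.1543, -0.4629, -0.6172, 0.6172).
q_1·v_2 = (-0.1543)·2 + (-0.4629)·1 + (-0.6172)·4 + 0.6172·(-3) = -5.0920.
u_2 = v_2 + 5.0920·q_1 = (1.2143, -1.3571, 0.8571, 0.1429).
‖u_2‖ = 2.0178, so q_2 = (0.6018, -0.6726, 0.4248, 0.0708).
q_1·v_3 = (-0.1543)·(-2) + (-0.4629)·1 + (-0.6172)·4 + 0.6172·(-2) = -3.8576; q_2·v_3 = 0.6018·(-2) + (-0.6726)·1 + 0.4248·4 + 0.0708·(-2) = -0.3186.
u_3 = v_3 + 3.8576·q_1 + 0.3186·q_2 = (-2.4035, -1.0000, 1.7544, 0.4035).
‖u_3‖ = 3.1651, so q_3 = (-0.7594, -0.3160, 0.5543, 0.1275).

Q = [[-0.1543, 0.6018, -0.7594], [-0.4629, -0.6726, -0.3160], [-0.6172, 0.4248, 0.5543], [0.6172, 0.0708, 0.1275]], R = [[6.4807, -5.0920, -3.8576], [0.0000, 2.0178, -0.3186], [0.0000, 0.0000, 3.1651]]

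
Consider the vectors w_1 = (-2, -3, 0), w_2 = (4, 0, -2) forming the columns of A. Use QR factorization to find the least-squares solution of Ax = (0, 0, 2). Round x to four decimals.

q_1 = w_1/‖w_1‖ = (-2, -3, 0)/3.6056 = (-0.5547, -0.8321, 0.0000).
r_{12} = q_1·w_2 = -2.2188.
u_2 = w_2 + 2.2188·q_1 = (2.7692, -1.8462, -2.0000).
‖u_2‖ = 3.8829, so q_2 = (0.7132, -0.4755, -0.5151).
Qᵀb = (0.0000, -1.0302).
Back-substitute: x_2 = -1.0302/3.8829 = -0.2653.
x_1 = (0.0000 + 2.2188·(-0.2653))/3.6056 = -0.1633.

x = (-0.1633, -0.2653)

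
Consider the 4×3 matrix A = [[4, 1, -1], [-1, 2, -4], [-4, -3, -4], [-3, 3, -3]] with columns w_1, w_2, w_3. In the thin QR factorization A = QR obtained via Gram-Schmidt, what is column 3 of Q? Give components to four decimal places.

q_1 = w_1/‖w_1‖ = (4, -1, -4, -3)/6.4807 = (0.6172, -0.1543, -0.6172, -0.4629).
r_{12} = q_1·w_2 = 0.7715.
u_2 = w_2 − 0.7715·q_1 = (0.5238, 2.1190, -2.5238, 3.3571).
‖u_2‖ = 4.7334, so q_2 = (0.1107, 0.4477, -0.5332, 0.7093).
r_{13} = q_1·w_3 = 3.8576; r_{23} = q_2·w_3 = -1.8964.
u_3 = w_3 − 3.8576·q_1 + 1.8964·q_2 = (-3.1711, -2.5558, -2.6302, 0.1307).
‖u_3‖ = 4.8500, so q_3 = (-0.6538, -0.5270, -0.5423, 0.0270).

q_3 = (-0.6538, -0.5270, -0.5423, 0.0270)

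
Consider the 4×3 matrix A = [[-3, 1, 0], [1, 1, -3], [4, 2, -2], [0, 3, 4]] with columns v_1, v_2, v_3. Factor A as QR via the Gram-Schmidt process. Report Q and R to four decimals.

v_1 = (-3, 1, 4, 0); ‖v_1‖ = 5.0990, so q_1 = (-0.5883, 0.1961, 0.7845, 0.0000).
q_1·v_2 = (-0.5883)·1 + 0.1961·1 + 0.7845·2 + 0.0000·3 = 1.1767.
u_2 = v_2 − 1.1767·q_1 = (1.6923, 0.7692, 1.0769, 3.0000).
‖u_2‖ = 3.6899, so q_2 = (0.4586, 0.2085, 0.2919, 0.8130).
q_1·v_3 = (-0.5883)·0 + 0.1961·(-3) + 0.7845·(-2) + 0.0000·4 = -2.1573; q_2·v_3 = 0.4586·0 + 0.2085·(-3) + 0.2919·(-2) + 0.8130·4 = 2.0430.
u_3 = v_3 + 2.1573·q_1 − 2.0430·q_2 = (-2.2062, -3.0028, -0.9040, 2.3390).
‖u_3‖ = 4.4914, so q_3 = (-0.4912, -0.6686, -0.2013, 0.5208).

Q = [[-0.5883, 0.4586, -0.4912], [0.1961, 0.2085, -0.6686], [0.7845, 0.2919, -0.2013], [0.0000, 0.8130, 0.5208]], R = [[5.0990, 1.1767, -2.1573], [0.0000, 3.6899, 2.0430], [0.0000, 0.0000, 4.4914]]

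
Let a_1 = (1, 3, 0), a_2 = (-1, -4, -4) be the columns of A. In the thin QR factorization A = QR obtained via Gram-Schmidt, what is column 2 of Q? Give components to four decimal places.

e_2 = (0.0748, -0.0249, -0.9969)

e_1 = a_1/‖a_1‖ = (1, 3, 0)/3.1623 = (0.3162, 0.9487, 0.0000).
r_{12} = e_1·a_2 = -4.1110.
u_2 = a_2 + 4.1110·e_1 = (0.3000, -0.1000, -4.0000).
‖u_2‖ = 4.0125, so e_2 = (0.0748, -0.0249, -0.9969).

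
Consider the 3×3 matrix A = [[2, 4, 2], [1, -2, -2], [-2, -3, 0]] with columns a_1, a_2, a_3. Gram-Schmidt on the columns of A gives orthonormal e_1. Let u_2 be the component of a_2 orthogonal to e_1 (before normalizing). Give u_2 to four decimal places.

e_1 = a_1/‖a_1‖ = (2, 1, -2)/3.0000 = (0.6667, 0.3333, -0.6667).
r_{12} = e_1·a_2 = 4.0000.
u_2 = a_2 − 4.0000·e_1 = (1.3333, -3.3333, -0.3333).

u_2 = (1.3333, -3.3333, -0.3333)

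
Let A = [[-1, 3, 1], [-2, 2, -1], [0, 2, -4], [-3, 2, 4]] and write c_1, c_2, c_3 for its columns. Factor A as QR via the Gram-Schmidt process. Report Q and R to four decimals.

Q = [[-0.2673, 0.6932, 0.5908], [-0.5345, 0.0478, -0.6089], [0.0000, 0.6693, -0.4863], [-0.8018, -0.2630, 0.2090]], R = [[3.7417, -3.4744, -2.9399], [0.0000, 2.9881, -3.0837], [0.0000, 0.0000, 3.9810]]

q_1 = c_1/‖c_1‖ = (-1, -2, 0, -3)/3.7417 = (-0.2673, -0.5345, 0.0000, -0.8018).
r_{12} = q_1·c_2 = -3.4744.
u_2 = c_2 + 3.4744·q_1 = (2.0714, 0.1429, 2.0000, -0.7857).
‖u_2‖ = 2.9881, so q_2 = (0.6932, 0.0478, 0.6693, -0.2630).
r_{13} = q_1·c_3 = -2.9399; r_{23} = q_2·c_3 = -3.0837.
u_3 = c_3 + 2.9399·q_1 + 3.0837·q_2 = (2.3520, -2.4240, -1.9360, 0.8320).
‖u_3‖ = 3.9810, so q_3 = (0.5908, -0.6089, -0.4863, 0.2090).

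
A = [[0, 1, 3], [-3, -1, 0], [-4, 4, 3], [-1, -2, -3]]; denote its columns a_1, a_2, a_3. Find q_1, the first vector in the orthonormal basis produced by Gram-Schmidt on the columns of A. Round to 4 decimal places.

q_1 = (0.0000, -0.5883, -0.7845, -0.1961)

a_1 = (0, -3, -4, -1); ‖a_1‖ = 5.0990, so q_1 = (0.0000, -0.5883, -0.7845, -0.1961).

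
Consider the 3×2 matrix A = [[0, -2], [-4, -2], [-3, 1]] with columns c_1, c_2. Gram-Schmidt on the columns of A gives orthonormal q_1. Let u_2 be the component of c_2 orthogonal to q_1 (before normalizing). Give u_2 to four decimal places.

c_1 = (0, -4, -3); ‖c_1‖ = 5.0000, so q_1 = (0.0000, -0.8000, -0.6000).
q_1·c_2 = 0.0000·(-2) + (-0.8000)·(-2) + (-0.6000)·1 = 1.0000.
u_2 = c_2 − 1.0000·q_1 = (-2.0000, -1.2000, 1.6000).

u_2 = (-2.0000, -1.2000, 1.6000)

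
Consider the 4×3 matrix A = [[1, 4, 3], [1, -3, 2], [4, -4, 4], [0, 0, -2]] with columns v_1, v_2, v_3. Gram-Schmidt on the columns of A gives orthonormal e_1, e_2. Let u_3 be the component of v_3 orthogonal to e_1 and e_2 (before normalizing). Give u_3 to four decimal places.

u_3 = (0.5614, 1.4035, -0.4912, -2.0000)

e_1 = v_1/‖v_1‖ = (1, 1, 4, 0)/4.2426 = (0.2357, 0.2357, 0.9428, 0.0000).
r_{12} = e_1·v_2 = -3.5355.
u_2 = v_2 + 3.5355·e_1 = (4.8333, -2.1667, -0.6667, 0.0000).
‖u_2‖ = 5.3385, so e_2 = (0.9054, -0.4059, -0.1249, 0.0000).
r_{13} = e_1·v_3 = 4.9497; r_{23} = e_2·v_3 = 1.4049.
u_3 = v_3 − 4.9497·e_1 − 1.4049·e_2 = (0.5614, 1.4035, -0.4912, -2.0000).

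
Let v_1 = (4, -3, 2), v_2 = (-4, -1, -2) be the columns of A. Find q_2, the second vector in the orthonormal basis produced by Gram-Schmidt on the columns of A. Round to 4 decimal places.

v_1 = (4, -3, 2); ‖v_1‖ = 5.3852, so q_1 = (0.7428, -0.5571, 0.3714).
q_1·v_2 = 0.7428·(-4) + (-0.5571)·(-1) + 0.3714·(-2) = -3.1568.
u_2 = v_2 + 3.1568·q_1 = (-1.6552, -2.7586, -0.8276).
‖u_2‖ = 3.3218, so q_2 = (-0.4983, -0.8305, -0.2491).

q_2 = (-0.4983, -0.8305, -0.2491)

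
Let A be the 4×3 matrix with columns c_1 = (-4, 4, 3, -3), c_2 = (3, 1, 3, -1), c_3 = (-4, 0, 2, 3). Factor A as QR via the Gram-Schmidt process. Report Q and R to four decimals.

Q = [[-0.5657, 0.7484, -0.2797], [0.5657, 0.1533, -0.1531], [0.4243, 0.6222, 0.5805], [-0.4243, -0.1713, 0.7493]], R = [[7.0711, 0.5657, 1.8385], [0.0000, 4.4362, -2.2632], [0.0000, 0.0000, 4.5275]]

q_1 = c_1/‖c_1‖ = (-4, 4, 3, -3)/7.0711 = (-0.5657, 0.5657, 0.4243, -0.4243).
r_{12} = q_1·c_2 = 0.5657.
u_2 = c_2 − 0.5657·q_1 = (3.3200, 0.6800, 2.7600, -0.7600).
‖u_2‖ = 4.4362, so q_2 = (0.7484, 0.1533, 0.6222, -0.1713).
r_{13} = q_1·c_3 = 1.8385; r_{23} = q_2·c_3 = -2.2632.
u_3 = c_3 − 1.8385·q_1 + 2.2632·q_2 = (-1.2663, -0.6931, 2.6280, 3.3923).
‖u_3‖ = 4.5275, so q_3 = (-0.2797, -0.1531, 0.5805, 0.7493).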